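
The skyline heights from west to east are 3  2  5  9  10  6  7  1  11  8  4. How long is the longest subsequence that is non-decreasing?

5

Let dp[i] be the length of the longest such subsequence ending at index i:
i:      1  2  3  4  5  6  7  8  9 10 11
a[i]:   3  2  5  9 10  6  7  1 11  8  4
dp:     1  1  2  3  4  3  4  1  5  5  2
Maximum dp value is 5.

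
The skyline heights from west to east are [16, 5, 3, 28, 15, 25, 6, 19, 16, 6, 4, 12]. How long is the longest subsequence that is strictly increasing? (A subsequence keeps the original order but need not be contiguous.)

Track the smallest tail for each achievable length (strict):
16 → extends → [16]
5 → replaces 16 → [5]
3 → replaces 5 → [3]
28 → extends → [3, 28]
15 → replaces 28 → [3, 15]
25 → extends → [3, 15, 25]
6 → replaces 15 → [3, 6, 25]
19 → replaces 25 → [3, 6, 19]
16 → replaces 19 → [3, 6, 16]
6 → already a tail → [3, 6, 16]
4 → replaces 6 → [3, 4, 16]
12 → replaces 16 → [3, 4, 12]
Three tails, so the longest strictly increasing subsequence has length 3 (e.g. 5, 15, 25).

3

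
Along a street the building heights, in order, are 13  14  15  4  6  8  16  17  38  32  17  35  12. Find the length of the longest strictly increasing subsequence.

Let dp[i] be the length of the longest such subsequence ending at index i:
i:      1  2  3  4  5  6  7  8  9 10 11 12 13
a[i]:  13 14 15  4  6  8 16 17 38 32 17 35 12
dp:     1  2  3  1  2  3  4  5  6  6  5  7  4
Maximum dp value is 7.

7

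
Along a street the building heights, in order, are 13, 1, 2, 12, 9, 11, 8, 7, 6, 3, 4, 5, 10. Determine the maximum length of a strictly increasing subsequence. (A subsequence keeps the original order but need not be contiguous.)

Track the smallest tail for each achievable length (strict):
13 → extends → [13]
1 → replaces 13 → [1]
2 → extends → [1, 2]
12 → extends → [1, 2, 12]
9 → replaces 12 → [1, 2, 9]
11 → extends → [1, 2, 9, 11]
8 → replaces 9 → [1, 2, 8, 11]
7 → replaces 8 → [1, 2, 7, 11]
6 → replaces 7 → [1, 2, 6, 11]
3 → replaces 6 → [1, 2, 3, 11]
4 → replaces 11 → [1, 2, 3, 4]
5 → extends → [1, 2, 3, 4, 5]
10 → extends → [1, 2, 3, 4, 5, 10]
Six tails, so the longest strictly increasing subsequence has length 6 (e.g. 1, 2, 3, 4, 5, 10).

6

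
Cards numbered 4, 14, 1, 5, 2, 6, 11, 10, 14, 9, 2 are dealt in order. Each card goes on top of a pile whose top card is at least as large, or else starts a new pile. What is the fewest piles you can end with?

Place each on the leftmost legal pile:
4 → new pile 1 (tops now [4])
14 → new pile 2 (tops now [4, 14])
1 → pile 1 (tops now [1, 14])
5 → pile 2 (tops now [1, 5])
2 → pile 2 (tops now [1, 2])
6 → new pile 3 (tops now [1, 2, 6])
11 → new pile 4 (tops now [1, 2, 6, 11])
10 → pile 4 (tops now [1, 2, 6, 10])
14 → new pile 5 (tops now [1, 2, 6, 10, 14])
9 → pile 4 (tops now [1, 2, 6, 9, 14])
2 → pile 2 (tops now [1, 2, 6, 9, 14])
Five piles.

5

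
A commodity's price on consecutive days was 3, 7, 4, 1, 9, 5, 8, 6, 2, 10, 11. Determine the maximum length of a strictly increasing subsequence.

Track the smallest tail for each achievable length (strict):
3 → extends → [3]
7 → extends → [3, 7]
4 → replaces 7 → [3, 4]
1 → replaces 3 → [1, 4]
9 → extends → [1, 4, 9]
5 → replaces 9 → [1, 4, 5]
8 → extends → [1, 4, 5, 8]
6 → replaces 8 → [1, 4, 5, 6]
2 → replaces 4 → [1, 2, 5, 6]
10 → extends → [1, 2, 5, 6, 10]
11 → extends → [1, 2, 5, 6, 10, 11]
Six tails, so the longest strictly increasing subsequence has length 6 (e.g. 3, 4, 5, 8, 10, 11).

6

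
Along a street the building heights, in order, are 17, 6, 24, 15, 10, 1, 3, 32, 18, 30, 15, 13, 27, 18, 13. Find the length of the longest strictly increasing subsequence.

4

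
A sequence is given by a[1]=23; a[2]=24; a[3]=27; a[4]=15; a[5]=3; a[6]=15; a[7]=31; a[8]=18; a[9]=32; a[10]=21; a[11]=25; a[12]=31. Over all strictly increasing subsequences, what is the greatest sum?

Let S[i] be the best sum of a strictly increasing subsequence ending at i:
i:       1   2   3   4   5   6   7   8   9  10  11  12
a[i]:   23  24  27  15   3  15  31  18  32  21  25  31
S:      23  47  74  15   3  18 105  36 137  57  82 113
Maximum is 137 (e.g. 23 + 24 + 27 + 31 + 32).

137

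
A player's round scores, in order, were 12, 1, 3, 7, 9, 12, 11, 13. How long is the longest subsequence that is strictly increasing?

6

Track the smallest tail for each achievable length (strict):
12 → extends → [12]
1 → replaces 12 → [1]
3 → extends → [1, 3]
7 → extends → [1, 3, 7]
9 → extends → [1, 3, 7, 9]
12 → extends → [1, 3, 7, 9, 12]
11 → replaces 12 → [1, 3, 7, 9, 11]
13 → extends → [1, 3, 7, 9, 11, 13]
Six tails, so the longest strictly increasing subsequence has length 6 (e.g. 1, 3, 7, 9, 12, 13).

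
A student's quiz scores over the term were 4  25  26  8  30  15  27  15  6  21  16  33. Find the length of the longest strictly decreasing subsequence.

Negate each value so 'decreasing' becomes 'increasing', then run patience tails on the negated sequence:
-4 → extends → [-4]
-25 → replaces -4 → [-25]
-26 → replaces -25 → [-26]
-8 → extends → [-26, -8]
-30 → replaces -26 → [-30, -8]
-15 → replaces -8 → [-30, -15]
-27 → replaces -15 → [-30, -27]
-15 → extends → [-30, -27, -15]
-6 → extends → [-30, -27, -15, -6]
-21 → replaces -15 → [-30, -27, -21, -6]
-16 → replaces -6 → [-30, -27, -21, -16]
-33 → replaces -30 → [-33, -27, -21, -16]
Four tails, so the longest strictly decreasing subsequence of the original has length 4.

4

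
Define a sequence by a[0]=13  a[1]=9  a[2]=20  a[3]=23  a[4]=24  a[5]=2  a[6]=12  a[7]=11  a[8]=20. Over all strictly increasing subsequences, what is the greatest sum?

80

Let S[i] be the best sum of a strictly increasing subsequence ending at i:
i:      0  1  2  3  4  5  6  7  8
a[i]:  13  9 20 23 24  2 12 11 20
S:     13  9 33 56 80  2 21 20 41
Maximum is 80 (e.g. 13 + 20 + 23 + 24).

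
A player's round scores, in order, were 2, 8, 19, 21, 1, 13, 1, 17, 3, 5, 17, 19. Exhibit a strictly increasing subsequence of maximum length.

Patience tails give the LIS length; then backtrack through the dp parents:
2 → extends → [2]
8 → extends → [2, 8]
19 → extends → [2, 8, 19]
21 → extends → [2, 8, 19, 21]
1 → replaces 2 → [1, 8, 19, 21]
13 → replaces 19 → [1, 8, 13, 21]
1 → already a tail → [1, 8, 13, 21]
17 → replaces 21 → [1, 8, 13, 17]
3 → replaces 8 → [1, 3, 13, 17]
5 → replaces 13 → [1, 3, 5, 17]
17 → already a tail → [1, 3, 5, 17]
19 → extends → [1, 3, 5, 17, 19]
Length 5; one witness is 2, 8, 13, 17, 19.

2, 8, 13, 17, 19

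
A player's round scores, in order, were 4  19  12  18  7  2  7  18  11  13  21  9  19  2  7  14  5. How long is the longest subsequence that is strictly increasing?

5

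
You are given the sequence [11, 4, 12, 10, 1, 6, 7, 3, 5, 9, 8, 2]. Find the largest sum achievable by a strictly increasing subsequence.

26

Let S[i] be the best sum of a strictly increasing subsequence ending at i:
i:      1  2  3  4  5  6  7  8  9 10 11 12
a[i]:  11  4 12 10  1  6  7  3  5  9  8  2
S:     11  4 23 14  1 10 17  4  9 26 25  3
Maximum is 26 (e.g. 4 + 6 + 7 + 9).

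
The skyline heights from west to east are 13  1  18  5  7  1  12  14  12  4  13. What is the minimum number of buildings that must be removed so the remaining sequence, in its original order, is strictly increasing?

Fewest deletions = n − (longest strictly increasing subsequence).
Patience tails:
13 → extends → [13]
1 → replaces 13 → [1]
18 → extends → [1, 18]
5 → replaces 18 → [1, 5]
7 → extends → [1, 5, 7]
1 → already a tail → [1, 5, 7]
12 → extends → [1, 5, 7, 12]
14 → extends → [1, 5, 7, 12, 14]
12 → already a tail → [1, 5, 7, 12, 14]
4 → replaces 5 → [1, 4, 7, 12, 14]
13 → replaces 14 → [1, 4, 7, 12, 13]
Longest strictly increasing subsequence has length 5, so deletions = 11 − 5 = 6.

6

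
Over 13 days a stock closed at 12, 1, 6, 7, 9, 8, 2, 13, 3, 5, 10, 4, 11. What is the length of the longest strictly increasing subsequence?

Let dp[i] be the length of the longest such subsequence ending at index i:
i:      1  2  3  4  5  6  7  8  9 10 11 12 13
a[i]:  12  1  6  7  9  8  2 13  3  5 10  4 11
dp:     1  1  2  3  4  4  2  5  3  4  5  4  6
Maximum dp value is 6.

6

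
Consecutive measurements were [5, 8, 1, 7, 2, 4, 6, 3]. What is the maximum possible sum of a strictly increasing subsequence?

13

Let S[i] be the best sum of a strictly increasing subsequence ending at i:
i:      1  2  3  4  5  6  7  8
a[i]:   5  8  1  7  2  4  6  3
S:      5 13  1 12  3  7 13  6
Maximum is 13 (e.g. 5 + 8).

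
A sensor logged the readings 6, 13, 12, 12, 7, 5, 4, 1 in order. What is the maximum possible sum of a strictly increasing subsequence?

19

Let S[i] be the best sum of a strictly increasing subsequence ending at i:
i:      1  2  3  4  5  6  7  8
a[i]:   6 13 12 12  7  5  4  1
S:      6 19 18 18 13  5  4  1
Maximum is 19 (e.g. 6 + 13).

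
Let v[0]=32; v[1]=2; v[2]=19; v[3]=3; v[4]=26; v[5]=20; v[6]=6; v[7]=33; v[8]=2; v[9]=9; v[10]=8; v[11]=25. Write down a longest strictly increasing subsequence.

Patience tails give the LIS length; then backtrack through the dp parents:
32 → extends → [32]
2 → replaces 32 → [2]
19 → extends → [2, 19]
3 → replaces 19 → [2, 3]
26 → extends → [2, 3, 26]
20 → replaces 26 → [2, 3, 20]
6 → replaces 20 → [2, 3, 6]
33 → extends → [2, 3, 6, 33]
2 → already a tail → [2, 3, 6, 33]
9 → replaces 33 → [2, 3, 6, 9]
8 → replaces 9 → [2, 3, 6, 8]
25 → extends → [2, 3, 6, 8, 25]
Length 5; one witness is 2, 3, 6, 9, 25.

2, 3, 6, 9, 25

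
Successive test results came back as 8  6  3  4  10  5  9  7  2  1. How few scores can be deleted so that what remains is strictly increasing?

Fewest deletions = n − (longest strictly increasing subsequence).
i:      1  2  3  4  5  6  7  8  9 10
a[i]:   8  6  3  4 10  5  9  7  2  1
dp:     1  1  1  2  3  3  4  4  1  1
max dp = 4, so deletions = 10 − 4 = 6.

6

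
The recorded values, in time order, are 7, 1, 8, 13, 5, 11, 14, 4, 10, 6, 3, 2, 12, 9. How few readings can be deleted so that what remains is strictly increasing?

Fewest deletions = n − (longest strictly increasing subsequence).
Patience tails:
7 → extends → [7]
1 → replaces 7 → [1]
8 → extends → [1, 8]
13 → extends → [1, 8, 13]
5 → replaces 8 → [1, 5, 13]
11 → replaces 13 → [1, 5, 11]
14 → extends → [1, 5, 11, 14]
4 → replaces 5 → [1, 4, 11, 14]
10 → replaces 11 → [1, 4, 10, 14]
6 → replaces 10 → [1, 4, 6, 14]
3 → replaces 4 → [1, 3, 6, 14]
2 → replaces 3 → [1, 2, 6, 14]
12 → replaces 14 → [1, 2, 6, 12]
9 → replaces 12 → [1, 2, 6, 9]
Longest strictly increasing subsequence has length 4, so deletions = 14 − 4 = 10.

10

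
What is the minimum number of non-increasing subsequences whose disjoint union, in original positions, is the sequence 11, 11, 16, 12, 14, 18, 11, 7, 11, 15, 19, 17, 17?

Place each on the leftmost legal pile:
11 → new pile 1 (tops now [11])
11 → pile 1 (tops now [11])
16 → new pile 2 (tops now [11, 16])
12 → pile 2 (tops now [11, 12])
14 → new pile 3 (tops now [11, 12, 14])
18 → new pile 4 (tops now [11, 12, 14, 18])
11 → pile 1 (tops now [11, 12, 14, 18])
7 → pile 1 (tops now [7, 12, 14, 18])
11 → pile 2 (tops now [7, 11, 14, 18])
15 → pile 4 (tops now [7, 11, 14, 15])
19 → new pile 5 (tops now [7, 11, 14, 15, 19])
17 → pile 5 (tops now [7, 11, 14, 15, 17])
17 → pile 5 (tops now [7, 11, 14, 15, 17])
Five piles.

5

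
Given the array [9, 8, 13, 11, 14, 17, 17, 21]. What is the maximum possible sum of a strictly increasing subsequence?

74

Let S[i] be the best sum of a strictly increasing subsequence ending at i:
i:      1  2  3  4  5  6  7  8
a[i]:   9  8 13 11 14 17 17 21
S:      9  8 22 20 36 53 53 74
Maximum is 74 (e.g. 9 + 13 + 14 + 17 + 21).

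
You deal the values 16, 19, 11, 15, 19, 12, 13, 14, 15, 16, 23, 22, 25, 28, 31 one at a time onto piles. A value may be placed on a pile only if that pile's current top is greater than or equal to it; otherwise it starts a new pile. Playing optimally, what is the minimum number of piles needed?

10

The minimum number of non-increasing subsequences covering a sequence equals the length of its longest strictly increasing subsequence.
LIS length is 10 (e.g. 11, 12, 13, 14, 15, 16, 23, 25, 28, 31), so 10 piles are needed.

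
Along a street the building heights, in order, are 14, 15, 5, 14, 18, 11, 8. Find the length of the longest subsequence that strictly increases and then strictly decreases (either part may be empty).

5

inc[i] = longest strictly increasing subsequence ending at i; dec[i] = longest strictly decreasing subsequence starting at i:
i:      1  2  3  4  5  6  7
a[i]:  14 15  5 14 18 11  8
inc:    1  2  1  2  3  2  2
dec:    3  4  1  3  3  2  1
Best peak at i=2 (value 15): inc=2, dec=4, length 2+4−1 = 5.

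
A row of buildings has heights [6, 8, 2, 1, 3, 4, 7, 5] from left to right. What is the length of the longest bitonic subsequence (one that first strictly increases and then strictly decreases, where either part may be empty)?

inc[i] = longest strictly increasing subsequence ending at i; dec[i] = longest strictly decreasing subsequence starting at i:
i:     1 2 3 4 5 6 7 8
a[i]:  6 8 2 1 3 4 7 5
inc:   1 2 1 1 2 3 4 4
dec:   3 3 2 1 1 1 2 1
Best peak at i=7 (value 7): inc=4, dec=2, length 4+2−1 = 5.

5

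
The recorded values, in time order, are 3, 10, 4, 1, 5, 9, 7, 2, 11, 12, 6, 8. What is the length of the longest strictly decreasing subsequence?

4

Negate each value so 'decreasing' becomes 'increasing', then run patience tails on the negated sequence:
-3 → extends → [-3]
-10 → replaces -3 → [-10]
-4 → extends → [-10, -4]
-1 → extends → [-10, -4, -1]
-5 → replaces -4 → [-10, -5, -1]
-9 → replaces -5 → [-10, -9, -1]
-7 → replaces -1 → [-10, -9, -7]
-2 → extends → [-10, -9, -7, -2]
-11 → replaces -10 → [-11, -9, -7, -2]
-12 → replaces -11 → [-12, -9, -7, -2]
-6 → replaces -2 → [-12, -9, -7, -6]
-8 → replaces -7 → [-12, -9, -8, -6]
Four tails, so the longest strictly decreasing subsequence of the original has length 4.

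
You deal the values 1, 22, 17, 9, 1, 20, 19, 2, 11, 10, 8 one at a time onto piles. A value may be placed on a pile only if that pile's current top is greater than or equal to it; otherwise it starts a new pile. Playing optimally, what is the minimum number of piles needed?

The minimum number of non-increasing subsequences covering a sequence equals the length of its longest strictly increasing subsequence.
LIS length is 3 (e.g. 1, 17, 20), so 3 piles are needed.

3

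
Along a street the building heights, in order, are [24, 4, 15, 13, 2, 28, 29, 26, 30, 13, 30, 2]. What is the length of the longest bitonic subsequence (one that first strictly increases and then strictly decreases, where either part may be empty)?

inc[i] = longest strictly increasing subsequence ending at i; dec[i] = longest strictly decreasing subsequence starting at i:
i:      1  2  3  4  5  6  7  8  9 10 11 12
a[i]:  24  4 15 13  2 28 29 26 30 13 30  2
inc:    1  1  2  2  1  3  4  3  5  2  5  1
dec:    4  2  3  2  1  4  4  3  3  2  2  1
Best peak at i=7 (value 29): inc=4, dec=4, length 4+4−1 = 7.

7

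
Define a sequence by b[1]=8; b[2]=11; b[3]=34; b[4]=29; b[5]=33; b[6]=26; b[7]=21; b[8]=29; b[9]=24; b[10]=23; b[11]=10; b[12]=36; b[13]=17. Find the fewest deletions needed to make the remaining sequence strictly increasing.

8

Fewest deletions = n − (longest strictly increasing subsequence).
Patience tails:
8 → extends → [8]
11 → extends → [8, 11]
34 → extends → [8, 11, 34]
29 → replaces 34 → [8, 11, 29]
33 → extends → [8, 11, 29, 33]
26 → replaces 29 → [8, 11, 26, 33]
21 → replaces 26 → [8, 11, 21, 33]
29 → replaces 33 → [8, 11, 21, 29]
24 → replaces 29 → [8, 11, 21, 24]
23 → replaces 24 → [8, 11, 21, 23]
10 → replaces 11 → [8, 10, 21, 23]
36 → extends → [8, 10, 21, 23, 36]
17 → replaces 21 → [8, 10, 17, 23, 36]
Longest strictly increasing subsequence has length 5, so deletions = 13 − 5 = 8.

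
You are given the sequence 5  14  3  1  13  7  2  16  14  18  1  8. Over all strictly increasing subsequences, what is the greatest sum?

Let S[i] be the best sum of a strictly increasing subsequence ending at i:
i:      1  2  3  4  5  6  7  8  9 10 11 12
a[i]:   5 14  3  1 13  7  2 16 14 18  1  8
S:      5 19  3  1 18 12  3 35 32 53  1 20
Maximum is 53 (e.g. 5 + 14 + 16 + 18).

53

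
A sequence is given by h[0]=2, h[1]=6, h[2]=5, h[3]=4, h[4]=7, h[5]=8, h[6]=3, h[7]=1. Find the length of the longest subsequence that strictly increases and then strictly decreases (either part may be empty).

inc[i] = longest strictly increasing subsequence ending at i; dec[i] = longest strictly decreasing subsequence starting at i:
i:     0 1 2 3 4 5 6 7
h[i]:  2 6 5 4 7 8 3 1
inc:   1 2 2 2 3 4 2 1
dec:   2 5 4 3 3 3 2 1
Best peak at i=1 (value 6): inc=2, dec=5, length 2+5−1 = 6.

6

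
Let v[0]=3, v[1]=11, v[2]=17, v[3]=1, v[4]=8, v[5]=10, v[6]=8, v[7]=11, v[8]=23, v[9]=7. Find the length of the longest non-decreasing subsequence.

5

Let dp[i] be the length of the longest such subsequence ending at index i:
i:      0  1  2  3  4  5  6  7  8  9
v[i]:   3 11 17  1  8 10  8 11 23  7
dp:     1  2  3  1  2  3  3  4  5  2
Maximum dp value is 5.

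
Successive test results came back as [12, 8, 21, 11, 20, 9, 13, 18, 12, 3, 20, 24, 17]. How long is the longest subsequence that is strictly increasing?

6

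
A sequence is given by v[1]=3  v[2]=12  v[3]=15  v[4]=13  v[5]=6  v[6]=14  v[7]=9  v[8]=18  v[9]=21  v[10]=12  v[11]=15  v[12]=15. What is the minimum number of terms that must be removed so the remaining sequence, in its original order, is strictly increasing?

Fewest deletions = n − (longest strictly increasing subsequence).
Patience tails:
3 → extends → [3]
12 → extends → [3, 12]
15 → extends → [3, 12, 15]
13 → replaces 15 → [3, 12, 13]
6 → replaces 12 → [3, 6, 13]
14 → extends → [3, 6, 13, 14]
9 → replaces 13 → [3, 6, 9, 14]
18 → extends → [3, 6, 9, 14, 18]
21 → extends → [3, 6, 9, 14, 18, 21]
12 → replaces 14 → [3, 6, 9, 12, 18, 21]
15 → replaces 18 → [3, 6, 9, 12, 15, 21]
15 → already a tail → [3, 6, 9, 12, 15, 21]
Longest strictly increasing subsequence has length 6, so deletions = 12 − 6 = 6.

6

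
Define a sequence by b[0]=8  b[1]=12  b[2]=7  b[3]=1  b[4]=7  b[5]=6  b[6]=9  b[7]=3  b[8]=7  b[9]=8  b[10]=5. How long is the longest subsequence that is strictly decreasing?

Let dp[i] be the longest strictly decreasing subsequence ending at i:
i:      0  1  2  3  4  5  6  7  8  9 10
b[i]:   8 12  7  1  7  6  9  3  7  8  5
dp:     1  1  2  3  2  3  2  4  3  3  4
Maximum is 4.

4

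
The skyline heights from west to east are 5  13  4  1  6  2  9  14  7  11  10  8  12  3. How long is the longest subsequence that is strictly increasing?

5

Let dp[i] be the length of the longest such subsequence ending at index i:
i:      1  2  3  4  5  6  7  8  9 10 11 12 13 14
a[i]:   5 13  4  1  6  2  9 14  7 11 10  8 12  3
dp:     1  2  1  1  2  2  3  4  3  4  4  4  5  3
Maximum dp value is 5.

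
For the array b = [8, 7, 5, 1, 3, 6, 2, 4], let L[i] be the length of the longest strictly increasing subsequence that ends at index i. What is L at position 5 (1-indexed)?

dp[i] = 1 + max{dp[j] : j<i, b[j]<b[i]} (or 1 if no such j):
i:     1 2 3 4 5 6 7 8
b[i]:  8 7 5 1 3 6 2 4
dp:    1 1 1 1 2 3 2 3
At index 5 the value is 2.

2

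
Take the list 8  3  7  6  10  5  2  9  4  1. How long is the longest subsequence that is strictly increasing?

Let dp[i] be the length of the longest such subsequence ending at index i:
i:      1  2  3  4  5  6  7  8  9 10
a[i]:   8  3  7  6 10  5  2  9  4  1
dp:     1  1  2  2  3  2  1  3  2  1
Maximum dp value is 3.

3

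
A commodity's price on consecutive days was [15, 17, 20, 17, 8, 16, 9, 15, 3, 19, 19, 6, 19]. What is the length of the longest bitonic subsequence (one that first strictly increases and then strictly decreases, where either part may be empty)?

7

inc[i] = longest strictly increasing subsequence ending at i; dec[i] = longest strictly decreasing subsequence starting at i:
i:      1  2  3  4  5  6  7  8  9 10 11 12 13
a[i]:  15 17 20 17  8 16  9 15  3 19 19  6 19
inc:    1  2  3  2  1  2  2  3  1  4  4  2  4
dec:    3  4  5  4  2  3  2  2  1  2  2  1  1
Best peak at i=3 (value 20): inc=3, dec=5, length 3+5−1 = 7.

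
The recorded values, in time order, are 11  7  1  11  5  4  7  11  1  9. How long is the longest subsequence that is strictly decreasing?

5

Let dp[i] be the longest strictly decreasing subsequence ending at i:
i:      1  2  3  4  5  6  7  8  9 10
a[i]:  11  7  1 11  5  4  7 11  1  9
dp:     1  2  3  1  3  4  2  1  5  2
Maximum is 5.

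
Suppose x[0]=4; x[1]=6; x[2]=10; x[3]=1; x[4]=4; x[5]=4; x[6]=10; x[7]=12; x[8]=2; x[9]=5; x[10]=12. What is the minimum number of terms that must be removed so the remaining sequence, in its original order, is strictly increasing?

7

Fewest deletions = n − (longest strictly increasing subsequence).
i:      0  1  2  3  4  5  6  7  8  9 10
x[i]:   4  6 10  1  4  4 10 12  2  5 12
dp:     1  2  3  1  2  2  3  4  2  3  4
max dp = 4, so deletions = 11 − 4 = 7.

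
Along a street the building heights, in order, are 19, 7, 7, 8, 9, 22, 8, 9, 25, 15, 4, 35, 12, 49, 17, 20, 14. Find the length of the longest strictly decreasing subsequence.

4

Negate each value so 'decreasing' becomes 'increasing', then run patience tails on the negated sequence:
-19 → extends → [-19]
-7 → extends → [-19, -7]
-7 → already a tail → [-19, -7]
-8 → replaces -7 → [-19, -8]
-9 → replaces -8 → [-19, -9]
-22 → replaces -19 → [-22, -9]
-8 → extends → [-22, -9, -8]
-9 → already a tail → [-22, -9, -8]
-25 → replaces -22 → [-25, -9, -8]
-15 → replaces -9 → [-25, -15, -8]
-4 → extends → [-25, -15, -8, -4]
-35 → replaces -25 → [-35, -15, -8, -4]
-12 → replaces -8 → [-35, -15, -12, -4]
-49 → replaces -35 → [-49, -15, -12, -4]
-17 → replaces -15 → [-49, -17, -12, -4]
-20 → replaces -17 → [-49, -20, -12, -4]
-14 → replaces -12 → [-49, -20, -14, -4]
Four tails, so the longest strictly decreasing subsequence of the original has length 4.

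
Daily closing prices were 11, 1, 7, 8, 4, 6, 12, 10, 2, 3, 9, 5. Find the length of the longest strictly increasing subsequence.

4

Let dp[i] be the length of the longest such subsequence ending at index i:
i:      1  2  3  4  5  6  7  8  9 10 11 12
a[i]:  11  1  7  8  4  6 12 10  2  3  9  5
dp:     1  1  2  3  2  3  4  4  2  3  4  4
Maximum dp value is 4.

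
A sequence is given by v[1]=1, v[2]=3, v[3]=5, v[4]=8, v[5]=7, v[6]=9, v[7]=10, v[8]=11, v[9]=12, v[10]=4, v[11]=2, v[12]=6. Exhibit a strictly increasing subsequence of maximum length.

1, 3, 5, 8, 9, 10, 11, 12

Patience tails give the LIS length; then backtrack through the dp parents:
1 → extends → [1]
3 → extends → [1, 3]
5 → extends → [1, 3, 5]
8 → extends → [1, 3, 5, 8]
7 → replaces 8 → [1, 3, 5, 7]
9 → extends → [1, 3, 5, 7, 9]
10 → extends → [1, 3, 5, 7, 9, 10]
11 → extends → [1, 3, 5, 7, 9, 10, 11]
12 → extends → [1, 3, 5, 7, 9, 10, 11, 12]
4 → replaces 5 → [1, 3, 4, 7, 9, 10, 11, 12]
2 → replaces 3 → [1, 2, 4, 7, 9, 10, 11, 12]
6 → replaces 7 → [1, 2, 4, 6, 9, 10, 11, 12]
Length 8; one witness is 1, 3, 5, 8, 9, 10, 11, 12.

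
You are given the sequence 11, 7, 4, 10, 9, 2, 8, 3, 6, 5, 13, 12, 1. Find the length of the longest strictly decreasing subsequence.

7

Let dp[i] be the longest strictly decreasing subsequence ending at i:
i:      1  2  3  4  5  6  7  8  9 10 11 12 13
a[i]:  11  7  4 10  9  2  8  3  6  5 13 12  1
dp:     1  2  3  2  3  4  4  5  5  6  1  2  7
Maximum is 7.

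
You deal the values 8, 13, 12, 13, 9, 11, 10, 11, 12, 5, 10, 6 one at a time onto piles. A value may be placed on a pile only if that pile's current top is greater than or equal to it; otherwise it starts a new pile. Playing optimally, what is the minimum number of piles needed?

5

Place each on the leftmost legal pile:
8 → new pile 1 (tops now [8])
13 → new pile 2 (tops now [8, 13])
12 → pile 2 (tops now [8, 12])
13 → new pile 3 (tops now [8, 12, 13])
9 → pile 2 (tops now [8, 9, 13])
11 → pile 3 (tops now [8, 9, 11])
10 → pile 3 (tops now [8, 9, 10])
11 → new pile 4 (tops now [8, 9, 10, 11])
12 → new pile 5 (tops now [8, 9, 10, 11, 12])
5 → pile 1 (tops now [5, 9, 10, 11, 12])
10 → pile 3 (tops now [5, 9, 10, 11, 12])
6 → pile 2 (tops now [5, 6, 10, 11, 12])
Five piles.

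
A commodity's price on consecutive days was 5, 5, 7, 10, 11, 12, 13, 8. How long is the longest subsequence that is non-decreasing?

7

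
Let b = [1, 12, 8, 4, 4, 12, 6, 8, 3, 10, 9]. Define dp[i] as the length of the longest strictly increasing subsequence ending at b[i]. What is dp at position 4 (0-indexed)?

dp[i] = 1 + max{dp[j] : j<i, b[j]<b[i]} (or 1 if no such j):
i:      0  1  2  3  4  5  6  7  8  9 10
b[i]:   1 12  8  4  4 12  6  8  3 10  9
dp:     1  2  2  2  2  3  3  4  2  5  5
At index 4 the value is 2.

2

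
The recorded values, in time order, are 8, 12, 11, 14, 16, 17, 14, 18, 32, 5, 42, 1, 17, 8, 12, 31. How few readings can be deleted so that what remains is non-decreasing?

Fewest deletions = n − (longest non-decreasing subsequence).
i:      1  2  3  4  5  6  7  8  9 10 11 12 13 14 15 16
a[i]:   8 12 11 14 16 17 14 18 32  5 42  1 17  8 12 31
dp:     1  2  2  3  4  5  4  6  7  1  8  1  6  2  3  7
max dp = 8, so deletions = 16 − 8 = 8.

8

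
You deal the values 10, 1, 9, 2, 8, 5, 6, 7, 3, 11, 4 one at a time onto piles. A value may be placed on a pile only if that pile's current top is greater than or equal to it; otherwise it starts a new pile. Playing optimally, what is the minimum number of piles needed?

The minimum number of non-increasing subsequences covering a sequence equals the length of its longest strictly increasing subsequence.
LIS length is 6 (e.g. 1, 2, 5, 6, 7, 11), so 6 piles are needed.

6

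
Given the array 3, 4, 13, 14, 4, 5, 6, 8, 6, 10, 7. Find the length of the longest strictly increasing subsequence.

Let dp[i] be the length of the longest such subsequence ending at index i:
i:      1  2  3  4  5  6  7  8  9 10 11
a[i]:   3  4 13 14  4  5  6  8  6 10  7
dp:     1  2  3  4  2  3  4  5  4  6  5
Maximum dp value is 6.

6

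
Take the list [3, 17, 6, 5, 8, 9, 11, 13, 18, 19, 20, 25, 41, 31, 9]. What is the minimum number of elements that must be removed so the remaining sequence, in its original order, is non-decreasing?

4

Fewest deletions = n − (longest non-decreasing subsequence).
i:      1  2  3  4  5  6  7  8  9 10 11 12 13 14 15
a[i]:   3 17  6  5  8  9 11 13 18 19 20 25 41 31  9
dp:     1  2  2  2  3  4  5  6  7  8  9 10 11 11  5
max dp = 11, so deletions = 15 − 11 = 4.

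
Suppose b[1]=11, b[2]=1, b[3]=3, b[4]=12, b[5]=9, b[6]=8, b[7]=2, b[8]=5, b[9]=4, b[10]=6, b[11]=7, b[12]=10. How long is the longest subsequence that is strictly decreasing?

5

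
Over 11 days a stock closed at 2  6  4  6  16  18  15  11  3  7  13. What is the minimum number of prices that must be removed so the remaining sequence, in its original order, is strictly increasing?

Fewest deletions = n − (longest strictly increasing subsequence).
Patience tails:
2 → extends → [2]
6 → extends → [2, 6]
4 → replaces 6 → [2, 4]
6 → extends → [2, 4, 6]
16 → extends → [2, 4, 6, 16]
18 → extends → [2, 4, 6, 16, 18]
15 → replaces 16 → [2, 4, 6, 15, 18]
11 → replaces 15 → [2, 4, 6, 11, 18]
3 → replaces 4 → [2, 3, 6, 11, 18]
7 → replaces 11 → [2, 3, 6, 7, 18]
13 → replaces 18 → [2, 3, 6, 7, 13]
Longest strictly increasing subsequence has length 5, so deletions = 11 − 5 = 6.

6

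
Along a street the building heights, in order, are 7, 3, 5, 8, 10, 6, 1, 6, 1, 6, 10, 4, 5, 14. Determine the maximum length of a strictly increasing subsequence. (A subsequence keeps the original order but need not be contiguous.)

Track the smallest tail for each achievable length (strict):
7 → extends → [7]
3 → replaces 7 → [3]
5 → extends → [3, 5]
8 → extends → [3, 5, 8]
10 → extends → [3, 5, 8, 10]
6 → replaces 8 → [3, 5, 6, 10]
1 → replaces 3 → [1, 5, 6, 10]
6 → already a tail → [1, 5, 6, 10]
1 → already a tail → [1, 5, 6, 10]
6 → already a tail → [1, 5, 6, 10]
10 → already a tail → [1, 5, 6, 10]
4 → replaces 5 → [1, 4, 6, 10]
5 → replaces 6 → [1, 4, 5, 10]
14 → extends → [1, 4, 5, 10, 14]
Five tails, so the longest strictly increasing subsequence has length 5 (e.g. 3, 5, 8, 10, 14).

5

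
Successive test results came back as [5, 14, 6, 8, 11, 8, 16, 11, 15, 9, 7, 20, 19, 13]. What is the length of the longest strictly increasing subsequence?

Let dp[i] be the length of the longest such subsequence ending at index i:
i:      1  2  3  4  5  6  7  8  9 10 11 12 13 14
a[i]:   5 14  6  8 11  8 16 11 15  9  7 20 19 13
dp:     1  2  2  3  4  3  5  4  5  4  3  6  6  5
Maximum dp value is 6.

6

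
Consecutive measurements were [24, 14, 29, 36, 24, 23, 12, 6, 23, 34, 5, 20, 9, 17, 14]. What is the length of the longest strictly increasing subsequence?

Track the smallest tail for each achievable length (strict):
24 → extends → [24]
14 → replaces 24 → [14]
29 → extends → [14, 29]
36 → extends → [14, 29, 36]
24 → replaces 29 → [14, 24, 36]
23 → replaces 24 → [14, 23, 36]
12 → replaces 14 → [12, 23, 36]
6 → replaces 12 → [6, 23, 36]
23 → already a tail → [6, 23, 36]
34 → replaces 36 → [6, 23, 34]
5 → replaces 6 → [5, 23, 34]
20 → replaces 23 → [5, 20, 34]
9 → replaces 20 → [5, 9, 34]
17 → replaces 34 → [5, 9, 17]
14 → replaces 17 → [5, 9, 14]
Three tails, so the longest strictly increasing subsequence has length 3 (e.g. 24, 29, 36).

3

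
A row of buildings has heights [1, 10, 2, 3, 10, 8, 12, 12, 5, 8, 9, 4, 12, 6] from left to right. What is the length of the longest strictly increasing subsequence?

7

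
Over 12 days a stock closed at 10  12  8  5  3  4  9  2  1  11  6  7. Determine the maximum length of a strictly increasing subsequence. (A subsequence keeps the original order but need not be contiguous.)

Let dp[i] be the length of the longest such subsequence ending at index i:
i:      1  2  3  4  5  6  7  8  9 10 11 12
a[i]:  10 12  8  5  3  4  9  2  1 11  6  7
dp:     1  2  1  1  1  2  3  1  1  4  3  4
Maximum dp value is 4.

4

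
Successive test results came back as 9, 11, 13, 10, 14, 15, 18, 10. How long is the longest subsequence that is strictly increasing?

Let dp[i] be the length of the longest such subsequence ending at index i:
i:      1  2  3  4  5  6  7  8
a[i]:   9 11 13 10 14 15 18 10
dp:     1  2  3  2  4  5  6  2
Maximum dp value is 6.

6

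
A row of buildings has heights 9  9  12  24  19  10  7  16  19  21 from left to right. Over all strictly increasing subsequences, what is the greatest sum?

Let S[i] be the best sum of a strictly increasing subsequence ending at i:
i:      1  2  3  4  5  6  7  8  9 10
a[i]:   9  9 12 24 19 10  7 16 19 21
S:      9  9 21 45 40 19  7 37 56 77
Maximum is 77 (e.g. 9 + 12 + 16 + 19 + 21).

77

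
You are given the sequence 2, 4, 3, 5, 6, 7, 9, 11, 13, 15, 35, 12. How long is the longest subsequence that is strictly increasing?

Track the smallest tail for each achievable length (strict):
2 → extends → [2]
4 → extends → [2, 4]
3 → replaces 4 → [2, 3]
5 → extends → [2, 3, 5]
6 → extends → [2, 3, 5, 6]
7 → extends → [2, 3, 5, 6, 7]
9 → extends → [2, 3, 5, 6, 7, 9]
11 → extends → [2, 3, 5, 6, 7, 9, 11]
13 → extends → [2, 3, 5, 6, 7, 9, 11, 13]
15 → extends → [2, 3, 5, 6, 7, 9, 11, 13, 15]
35 → extends → [2, 3, 5, 6, 7, 9, 11, 13, 15, 35]
12 → replaces 13 → [2, 3, 5, 6, 7, 9, 11, 12, 15, 35]
Ten tails, so the longest strictly increasing subsequence has length 10 (e.g. 2, 4, 5, 6, 7, 9, 11, 13, 15, 35).

10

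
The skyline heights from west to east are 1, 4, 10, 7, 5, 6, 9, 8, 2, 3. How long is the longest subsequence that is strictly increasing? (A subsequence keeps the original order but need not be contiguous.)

5

Track the smallest tail for each achievable length (strict):
1 → extends → [1]
4 → extends → [1, 4]
10 → extends → [1, 4, 10]
7 → replaces 10 → [1, 4, 7]
5 → replaces 7 → [1, 4, 5]
6 → extends → [1, 4, 5, 6]
9 → extends → [1, 4, 5, 6, 9]
8 → replaces 9 → [1, 4, 5, 6, 8]
2 → replaces 4 → [1, 2, 5, 6, 8]
3 → replaces 5 → [1, 2, 3, 6, 8]
Five tails, so the longest strictly increasing subsequence has length 5 (e.g. 1, 4, 5, 6, 9).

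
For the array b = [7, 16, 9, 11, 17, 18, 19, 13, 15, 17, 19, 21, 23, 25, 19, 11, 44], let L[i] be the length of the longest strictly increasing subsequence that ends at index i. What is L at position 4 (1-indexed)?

dp[i] = 1 + max{dp[j] : j<i, b[j]<b[i]} (or 1 if no such j):
i:      1  2  3  4  5  6  7  8  9 10 11 12 13 14 15 16 17
b[i]:   7 16  9 11 17 18 19 13 15 17 19 21 23 25 19 11 44
dp:     1  2  2  3  4  5  6  4  5  6  7  8  9 10  7  3 11
At index 4 the value is 3.

3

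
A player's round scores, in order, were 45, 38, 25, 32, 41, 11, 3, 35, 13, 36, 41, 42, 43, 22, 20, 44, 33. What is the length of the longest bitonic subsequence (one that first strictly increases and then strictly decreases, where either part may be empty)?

inc[i] = longest strictly increasing subsequence ending at i; dec[i] = longest strictly decreasing subsequence starting at i:
i:      1  2  3  4  5  6  7  8  9 10 11 12 13 14 15 16 17
a[i]:  45 38 25 32 41 11  3 35 13 36 41 42 43 22 20 44 33
inc:    1  1  1  2  3  1  1  3  2  4  5  6  7  3  3  8  4
dec:    5  4  3  3  4  2  1  3  1  3  3  3  3  2  1  2  1
Best peak at i=13 (value 43): inc=7, dec=3, length 7+3−1 = 9.

9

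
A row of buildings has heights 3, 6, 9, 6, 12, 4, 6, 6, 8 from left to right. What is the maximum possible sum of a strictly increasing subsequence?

Let S[i] be the best sum of a strictly increasing subsequence ending at i:
i:      1  2  3  4  5  6  7  8  9
a[i]:   3  6  9  6 12  4  6  6  8
S:      3  9 18  9 30  7 13 13 21
Maximum is 30 (e.g. 3 + 6 + 9 + 12).

30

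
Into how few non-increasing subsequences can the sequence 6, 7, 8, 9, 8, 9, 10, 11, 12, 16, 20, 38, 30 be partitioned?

10

Place each on the leftmost legal pile:
6 → new pile 1 (tops now [6])
7 → new pile 2 (tops now [6, 7])
8 → new pile 3 (tops now [6, 7, 8])
9 → new pile 4 (tops now [6, 7, 8, 9])
8 → pile 3 (tops now [6, 7, 8, 9])
9 → pile 4 (tops now [6, 7, 8, 9])
10 → new pile 5 (tops now [6, 7, 8, 9, 10])
11 → new pile 6 (tops now [6, 7, 8, 9, 10, 11])
12 → new pile 7 (tops now [6, 7, 8, 9, 10, 11, 12])
16 → new pile 8 (tops now [6, 7, 8, 9, 10, 11, 12, 16])
20 → new pile 9 (tops now [6, 7, 8, 9, 10, 11, 12, 16, 20])
38 → new pile 10 (tops now [6, 7, 8, 9, 10, 11, 12, 16, 20, 38])
30 → pile 10 (tops now [6, 7, 8, 9, 10, 11, 12, 16, 20, 30])
Ten piles.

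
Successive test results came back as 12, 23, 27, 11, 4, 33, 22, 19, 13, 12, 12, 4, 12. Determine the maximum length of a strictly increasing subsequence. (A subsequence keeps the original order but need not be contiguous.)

4

Let dp[i] be the length of the longest such subsequence ending at index i:
i:      1  2  3  4  5  6  7  8  9 10 11 12 13
a[i]:  12 23 27 11  4 33 22 19 13 12 12  4 12
dp:     1  2  3  1  1  4  2  2  2  2  2  1  2
Maximum dp value is 4.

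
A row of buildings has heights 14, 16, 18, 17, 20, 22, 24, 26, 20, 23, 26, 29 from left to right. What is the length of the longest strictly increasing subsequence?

8

Track the smallest tail for each achievable length (strict):
14 → extends → [14]
16 → extends → [14, 16]
18 → extends → [14, 16, 18]
17 → replaces 18 → [14, 16, 17]
20 → extends → [14, 16, 17, 20]
22 → extends → [14, 16, 17, 20, 22]
24 → extends → [14, 16, 17, 20, 22, 24]
26 → extends → [14, 16, 17, 20, 22, 24, 26]
20 → already a tail → [14, 16, 17, 20, 22, 24, 26]
23 → replaces 24 → [14, 16, 17, 20, 22, 23, 26]
26 → already a tail → [14, 16, 17, 20, 22, 23, 26]
29 → extends → [14, 16, 17, 20, 22, 23, 26, 29]
Eight tails, so the longest strictly increasing subsequence has length 8 (e.g. 14, 16, 18, 20, 22, 24, 26, 29).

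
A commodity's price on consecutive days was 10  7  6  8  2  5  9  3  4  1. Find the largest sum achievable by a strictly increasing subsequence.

24

Let S[i] be the best sum of a strictly increasing subsequence ending at i:
i:      1  2  3  4  5  6  7  8  9 10
a[i]:  10  7  6  8  2  5  9  3  4  1
S:     10  7  6 15  2  7 24  5  9  1
Maximum is 24 (e.g. 7 + 8 + 9).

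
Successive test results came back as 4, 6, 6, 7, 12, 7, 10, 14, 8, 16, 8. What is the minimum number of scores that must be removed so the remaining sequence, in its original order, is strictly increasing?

5

Fewest deletions = n − (longest strictly increasing subsequence).
Patience tails:
4 → extends → [4]
6 → extends → [4, 6]
6 → already a tail → [4, 6]
7 → extends → [4, 6, 7]
12 → extends → [4, 6, 7, 12]
7 → already a tail → [4, 6, 7, 12]
10 → replaces 12 → [4, 6, 7, 10]
14 → extends → [4, 6, 7, 10, 14]
8 → replaces 10 → [4, 6, 7, 8, 14]
16 → extends → [4, 6, 7, 8, 14, 16]
8 → already a tail → [4, 6, 7, 8, 14, 16]
Longest strictly increasing subsequence has length 6, so deletions = 11 − 6 = 5.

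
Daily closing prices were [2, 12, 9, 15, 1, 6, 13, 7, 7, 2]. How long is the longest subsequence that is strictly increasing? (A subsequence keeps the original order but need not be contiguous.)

Track the smallest tail for each achievable length (strict):
2 → extends → [2]
12 → extends → [2, 12]
9 → replaces 12 → [2, 9]
15 → extends → [2, 9, 15]
1 → replaces 2 → [1, 9, 15]
6 → replaces 9 → [1, 6, 15]
13 → replaces 15 → [1, 6, 13]
7 → replaces 13 → [1, 6, 7]
7 → already a tail → [1, 6, 7]
2 → replaces 6 → [1, 2, 7]
Three tails, so the longest strictly increasing subsequence has length 3 (e.g. 2, 12, 15).

3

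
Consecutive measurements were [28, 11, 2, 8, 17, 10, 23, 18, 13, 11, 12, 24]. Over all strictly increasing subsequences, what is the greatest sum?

Let S[i] be the best sum of a strictly increasing subsequence ending at i:
i:      1  2  3  4  5  6  7  8  9 10 11 12
a[i]:  28 11  2  8 17 10 23 18 13 11 12 24
S:     28 11  2 10 28 20 51 46 33 31 43 75
Maximum is 75 (e.g. 11 + 17 + 23 + 24).

75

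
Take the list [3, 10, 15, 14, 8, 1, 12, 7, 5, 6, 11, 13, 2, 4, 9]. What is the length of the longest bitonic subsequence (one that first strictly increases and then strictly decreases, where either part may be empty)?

inc[i] = longest strictly increasing subsequence ending at i; dec[i] = longest strictly decreasing subsequence starting at i:
i:      1  2  3  4  5  6  7  8  9 10 11 12 13 14 15
a[i]:   3 10 15 14  8  1 12  7  5  6 11 13  2  4  9
inc:    1  2  3  3  2  1  3  2  2  3  4  5  2  3  4
dec:    2  5  6  5  4  1  4  3  2  2  2  2  1  1  1
Best peak at i=3 (value 15): inc=3, dec=6, length 3+6−1 = 8.

8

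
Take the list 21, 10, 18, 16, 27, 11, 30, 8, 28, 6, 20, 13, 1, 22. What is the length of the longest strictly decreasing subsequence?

7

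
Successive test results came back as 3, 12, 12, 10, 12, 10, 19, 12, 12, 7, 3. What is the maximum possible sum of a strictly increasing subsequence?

44

Let S[i] be the best sum of a strictly increasing subsequence ending at i:
i:      1  2  3  4  5  6  7  8  9 10 11
a[i]:   3 12 12 10 12 10 19 12 12  7  3
S:      3 15 15 13 25 13 44 25 25 10  3
Maximum is 44 (e.g. 3 + 10 + 12 + 19).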